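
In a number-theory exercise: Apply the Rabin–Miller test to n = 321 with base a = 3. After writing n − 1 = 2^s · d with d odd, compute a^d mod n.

243

n − 1 = 320 = 2^6 · 5, so s = 6 and d = 5.
Repeated squaring mod 321: 3^1 ≡ 3, 3^2 ≡ 9, 3^4 ≡ 81.
5 = 4 + 1, so 3^5 ≡ 81·3 ≡ 243 (mod 321).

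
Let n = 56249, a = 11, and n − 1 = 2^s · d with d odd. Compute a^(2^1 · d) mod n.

n − 1 = 56248 = 2^3 · 7031, so s = 3 and d = 7031.
x_0 = 11^7031 mod 56249 = 47834.
x_1 = 47834^2 mod 56249 = 50983.

50983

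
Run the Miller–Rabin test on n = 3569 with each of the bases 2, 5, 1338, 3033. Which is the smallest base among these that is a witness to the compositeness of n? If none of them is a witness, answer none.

n − 1 = 3568 = 2^4 · 223, so s = 4 and d = 223.
Base 2: x_0 = 2^223 mod 3569 = 3290. x_0 is neither 1 nor 3568, so continue squaring. x_1 = 3290^2 mod 3569 = 2892. x_2 = 2892^2 mod 3569 = 1497. x_3 = 1497^2 mod 3569 = 3246. Reached i = s−1 = 3 without hitting −1: 2 is a Miller–Rabin witness and 3569 is composite.
Base 5: x_0 = 5^223 mod 3569 = 1280. x_0 is neither 1 nor 3568, so continue squaring. x_1 = 1280^2 mod 3569 = 229. x_2 = 229^2 mod 3569 = 2475. x_3 = 2475^2 mod 3569 = 1221. Reached i = s−1 = 3 without hitting −1: 5 is a Miller–Rabin witness and 3569 is composite.
Base 1338: x_0 = 1338^223 mod 3569 = 1108. x_0 is neither 1 nor 3568, so continue squaring. x_1 = 1108^2 mod 3569 = 3497. x_2 = 3497^2 mod 3569 = 1615. x_3 = 1615^2 mod 3569 = 2855. Reached i = s−1 = 3 without hitting −1: 1338 is a Miller–Rabin witness and 3569 is composite.
Base 3033: x_0 = 3033^223 mod 3569 = 755. x_0 is neither 1 nor 3568, so continue squaring. x_1 = 755^2 mod 3569 = 2554. x_2 = 2554^2 mod 3569 = 2353. x_3 = 2353^2 mod 3569 = 1090. Reached i = s−1 = 3 without hitting −1: 3033 is a Miller–Rabin witness and 3569 is composite.
The smallest witness among the given bases is 2.

2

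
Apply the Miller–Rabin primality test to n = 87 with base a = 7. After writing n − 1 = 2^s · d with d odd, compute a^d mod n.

n − 1 = 86 = 2^1 · 43, so s = 1 and d = 43.
By repeated squaring, 7^43 ≡ 7 (mod 87).

7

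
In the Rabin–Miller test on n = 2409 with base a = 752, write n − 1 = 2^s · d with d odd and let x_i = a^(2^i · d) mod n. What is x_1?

n − 1 = 2408 = 2^3 · 301, so s = 3 and d = 301.
By repeated squaring, 752^301 ≡ 1511 (mod 2409).
x_0 = 1511.
x_1 = 1511^2 mod 2409 = 1798.

1798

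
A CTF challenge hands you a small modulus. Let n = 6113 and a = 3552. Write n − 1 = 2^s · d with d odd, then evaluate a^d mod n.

n − 1 = 6112 = 2^5 · 191, so s = 5 and d = 191.
3552^191 mod 6113 = 4935.

4935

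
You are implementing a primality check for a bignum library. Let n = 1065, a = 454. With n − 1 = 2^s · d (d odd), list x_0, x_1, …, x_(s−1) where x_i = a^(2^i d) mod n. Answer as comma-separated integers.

514, 76, 451

n − 1 = 1064 = 2^3 · 133, so s = 3 and d = 133.
x_0 = 454^133 mod 1065 = 514.
x_1 = 514^2 mod 1065 = 76.
x_2 = 76^2 mod 1065 = 451.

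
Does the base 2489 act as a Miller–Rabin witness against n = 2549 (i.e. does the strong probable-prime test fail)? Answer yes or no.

no

n − 1 = 2548 = 2^2 · 637, so s = 2 and d = 637.
x_0 = 2489^637 mod 2549 = 357.
x_0 is neither 1 nor 2548, so continue squaring.
x_1 = 357^2 mod 2549 = 2548.
x_1 ≡ −1, so 2489 is not a witness.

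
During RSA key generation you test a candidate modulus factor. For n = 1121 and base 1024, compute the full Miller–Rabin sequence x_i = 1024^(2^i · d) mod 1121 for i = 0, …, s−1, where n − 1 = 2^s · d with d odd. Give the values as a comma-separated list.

712, 252, 728, 872, 346

n − 1 = 1120 = 2^5 · 35, so s = 5 and d = 35.
x_0 = 1024^35 mod 1121 = 712.
x_1 = 712^2 mod 1121 = 252.
x_2 = 252^2 mod 1121 = 728.
x_3 = 728^2 mod 1121 = 872.
x_4 = 872^2 mod 1121 = 346.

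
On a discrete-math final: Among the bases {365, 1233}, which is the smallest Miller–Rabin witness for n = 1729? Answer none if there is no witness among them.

n − 1 = 1728 = 2^6 · 27, so s = 6 and d = 27.
Base 365: x_0 = 365^27 mod 1729 = 1. x_0 = 1, so 365 is not a witness.
Base 1233: x_0 = 1233^27 mod 1729 = 1331. x_0 is neither 1 nor 1728, so continue squaring. x_1 = 1331^2 mod 1729 = 1065. x_2 = 1065^2 mod 1729 = 1. x_2 = 1 but x_1 ≠ ±1, a nontrivial square root of 1 — 1233 is a witness and 1729 is composite.
The smallest witness among the given bases is 1233.

1233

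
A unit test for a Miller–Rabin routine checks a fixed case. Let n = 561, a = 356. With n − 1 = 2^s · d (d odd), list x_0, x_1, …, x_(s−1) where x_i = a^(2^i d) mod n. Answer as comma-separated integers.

254, 1, 1, 1

n − 1 = 560 = 2^4 · 35, so s = 4 and d = 35.
x_0 = 356^35 mod 561 = 254.
x_1 = 254^2 mod 561 = 1.
x_2 = 1^2 mod 561 = 1.
x_3 = 1^2 mod 561 = 1.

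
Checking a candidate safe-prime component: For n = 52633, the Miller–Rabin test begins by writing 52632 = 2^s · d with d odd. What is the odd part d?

Halving: 52632 → 26316 → 13158 → 6579; 6579 is odd.
So 52632 = 2^3 · 6579.

6579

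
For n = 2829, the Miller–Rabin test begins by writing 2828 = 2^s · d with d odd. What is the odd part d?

707

Halving: 2828 → 1414 → 707; 707 is odd.
So 2828 = 2^2 · 707.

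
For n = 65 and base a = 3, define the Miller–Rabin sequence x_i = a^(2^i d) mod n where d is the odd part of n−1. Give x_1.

n − 1 = 64 = 2^6 · 1, so s = 6 and d = 1.
x_0 = 3^1 mod 65 = 3.
x_1 = 3^2 mod 65 = 9.

9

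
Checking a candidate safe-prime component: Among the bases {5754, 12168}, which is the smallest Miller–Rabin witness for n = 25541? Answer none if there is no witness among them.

n − 1 = 25540 = 2^2 · 6385, so s = 2 and d = 6385.
Base 5754: x_0 = 5754^6385 mod 25541 = 1574. x_0 is neither 1 nor 25540, so continue squaring. x_1 = 1574^2 mod 25541 = 25540. x_1 ≡ −1, so 5754 is not a witness.
Base 12168: x_0 = 12168^6385 mod 25541 = 1574. x_0 is neither 1 nor 25540, so continue squaring. x_1 = 1574^2 mod 25541 = 25540. x_1 ≡ −1, so 12168 is not a witness.
No listed base is a witness for 25541.

none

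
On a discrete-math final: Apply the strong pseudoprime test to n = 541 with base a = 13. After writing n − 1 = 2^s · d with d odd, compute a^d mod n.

52

n − 1 = 540 = 2^2 · 135, so s = 2 and d = 135.
13^135 mod 541 = 52.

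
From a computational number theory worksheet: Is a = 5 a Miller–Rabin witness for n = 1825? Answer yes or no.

yes

n − 1 = 1824 = 2^5 · 57, so s = 5 and d = 57.
Repeated squaring mod 1825: 5^1 ≡ 5, 5^2 ≡ 25, 5^4 ≡ 625, 5^8 ≡ 75, 5^16 ≡ 150, 5^32 ≡ 600.
57 = 32 + 16 + 8 + 1, so 5^57 ≡ 600·150·75·5 ≡ 275 (mod 1825).
x_0 = 5^57 mod 1825 = 275.
x_0 is neither 1 nor 1824, so continue squaring.
x_1 = 275^2 mod 1825 = 800.
x_2 = 800^2 mod 1825 = 1250.
x_3 = 1250^2 mod 1825 = 300.
x_4 = 300^2 mod 1825 = 575.
Reached i = s−1 = 4 without hitting −1: 5 is a Miller–Rabin witness and 1825 is composite.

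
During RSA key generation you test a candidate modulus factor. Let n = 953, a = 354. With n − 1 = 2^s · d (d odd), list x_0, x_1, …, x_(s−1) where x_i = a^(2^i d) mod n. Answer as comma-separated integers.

n − 1 = 952 = 2^3 · 119, so s = 3 and d = 119.
x_0 = 354^119 mod 953 = 156.
x_1 = 156^2 mod 953 = 511.
x_2 = 511^2 mod 953 = 952.

156, 511, 952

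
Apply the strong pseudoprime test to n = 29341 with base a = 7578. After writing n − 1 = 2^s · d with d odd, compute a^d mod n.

n − 1 = 29340 = 2^2 · 7335, so s = 2 and d = 7335.
7578^7335 mod 29341 = 29340.

29340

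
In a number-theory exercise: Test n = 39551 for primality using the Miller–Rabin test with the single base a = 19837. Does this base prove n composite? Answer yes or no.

no

n − 1 = 39550 = 2^1 · 19775, so s = 1 and d = 19775.
x_0 = 19837^19775 mod 39551 = 39550.
x_0 = 39550 ≡ −1, so 19837 is not a witness.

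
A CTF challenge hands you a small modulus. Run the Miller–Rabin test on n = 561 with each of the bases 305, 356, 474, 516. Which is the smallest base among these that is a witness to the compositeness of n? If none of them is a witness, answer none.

356

n − 1 = 560 = 2^4 · 35, so s = 4 and d = 35.
Base 305: x_0 = 305^35 mod 561 = 560. x_0 = 560 ≡ −1, so 305 is not a witness.
Base 356: x_0 = 356^35 mod 561 = 254. x_0 is neither 1 nor 560, so continue squaring. x_1 = 254^2 mod 561 = 1. x_1 = 1 but x_0 ≠ ±1, a nontrivial square root of 1 — 356 is a witness and 561 is composite.
Base 474: x_0 = 474^35 mod 561 = 111. x_0 is neither 1 nor 560, so continue squaring. x_1 = 111^2 mod 561 = 540. x_2 = 540^2 mod 561 = 441. x_3 = 441^2 mod 561 = 375. Reached i = s−1 = 3 without hitting −1: 474 is a Miller–Rabin witness and 561 is composite.
Base 516: x_0 = 516^35 mod 561 = 318. x_0 is neither 1 nor 560, so continue squaring. x_1 = 318^2 mod 561 = 144. x_2 = 144^2 mod 561 = 540. x_3 = 540^2 mod 561 = 441. Reached i = s−1 = 3 without hitting −1: 516 is a Miller–Rabin witness and 561 is composite.
The smallest witness among the given bases is 356.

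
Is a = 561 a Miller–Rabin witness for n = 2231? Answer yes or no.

n − 1 = 2230 = 2^1 · 1115, so s = 1 and d = 1115.
x_0 = 561^1115 mod 2231 = 2191.
x_0 ∉ {1, 2230} and s = 1, so 561 is a Miller–Rabin witness and 2231 is composite.

yes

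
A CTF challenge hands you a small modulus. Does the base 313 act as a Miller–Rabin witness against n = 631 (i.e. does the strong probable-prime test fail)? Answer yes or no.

no

n − 1 = 630 = 2^1 · 315, so s = 1 and d = 315.
x_0 = 313^315 mod 631 = 630.
x_0 = 630 ≡ −1, so 313 is not a witness.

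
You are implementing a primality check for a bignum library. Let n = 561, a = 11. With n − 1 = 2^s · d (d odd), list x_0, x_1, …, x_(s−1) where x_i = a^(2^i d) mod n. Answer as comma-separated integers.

209, 484, 319, 220

n − 1 = 560 = 2^4 · 35, so s = 4 and d = 35.
x_0 = 11^35 mod 561 = 209.
x_1 = 209^2 mod 561 = 484.
x_2 = 484^2 mod 561 = 319.
x_3 = 319^2 mod 561 = 220.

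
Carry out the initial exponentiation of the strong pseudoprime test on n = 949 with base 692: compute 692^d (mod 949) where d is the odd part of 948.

560

n − 1 = 948 = 2^2 · 237, so s = 2 and d = 237.
692^237 mod 949 = 560.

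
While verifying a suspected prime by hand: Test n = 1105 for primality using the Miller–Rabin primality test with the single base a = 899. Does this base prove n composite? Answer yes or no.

yes

n − 1 = 1104 = 2^4 · 69, so s = 4 and d = 69.
x_0 = 899^69 mod 1105 = 954.
x_0 is neither 1 nor 1104, so continue squaring.
x_1 = 954^2 mod 1105 = 701.
x_2 = 701^2 mod 1105 = 781.
x_3 = 781^2 mod 1105 = 1.
x_3 = 1 but x_2 ≠ ±1, a nontrivial square root of 1 — 899 is a witness and 1105 is composite.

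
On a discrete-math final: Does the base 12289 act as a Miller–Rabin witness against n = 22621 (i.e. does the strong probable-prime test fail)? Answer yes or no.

n − 1 = 22620 = 2^2 · 5655, so s = 2 and d = 5655.
Repeated squaring mod 22621: 12289^1 ≡ 12289, 12289^2 ≡ 1725, 12289^4 ≡ 12274, 12289^8 ≡ 17837, 12289^16 ≡ 16825, 12289^32 ≡ 1431, 12289^64 ≡ 11871, 12289^128 ≡ 14432, 12289^256 ≡ 11077, 12289^512 ≡ 3625, 12289^1024 ≡ 20445, 12289^2048 ≡ 7187, 12289^4096 ≡ 9226.
5655 = 4096 + 1024 + 512 + 16 + 4 + 2 + 1, so 12289^5655 ≡ 9226·20445·3625·16825·12274·1725·12289 ≡ 16438 (mod 22621).
x_0 = 12289^5655 mod 22621 = 16438.
x_0 is neither 1 nor 22620, so continue squaring.
x_1 = 16438^2 mod 22621 = 22620.
x_1 ≡ −1, so 12289 is not a witness.

no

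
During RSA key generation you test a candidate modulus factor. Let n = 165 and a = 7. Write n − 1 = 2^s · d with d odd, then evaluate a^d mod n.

n − 1 = 164 = 2^2 · 41, so s = 2 and d = 41.
Repeated squaring mod 165: 7^1 ≡ 7, 7^2 ≡ 49, 7^4 ≡ 91, 7^8 ≡ 31, 7^16 ≡ 136, 7^32 ≡ 16.
41 = 32 + 8 + 1, so 7^41 ≡ 16·31·7 ≡ 7 (mod 165).

7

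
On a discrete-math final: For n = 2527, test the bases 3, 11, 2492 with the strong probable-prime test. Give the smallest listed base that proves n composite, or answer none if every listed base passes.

n − 1 = 2526 = 2^1 · 1263, so s = 1 and d = 1263.
Base 3: x_0 = 3^1263 mod 2527 = 2022. x_0 ∉ {1, 2526} and s = 1, so 3 is a Miller–Rabin witness and 2527 is composite.
Base 11: x_0 = 11^1263 mod 2527 = 1464. x_0 ∉ {1, 2526} and s = 1, so 11 is a Miller–Rabin witness and 2527 is composite.
Base 2492: x_0 = 2492^1263 mod 2527 = 749. x_0 ∉ {1, 2526} and s = 1, so 2492 is a Miller–Rabin witness and 2527 is composite.
The smallest witness among the given bases is 3.

3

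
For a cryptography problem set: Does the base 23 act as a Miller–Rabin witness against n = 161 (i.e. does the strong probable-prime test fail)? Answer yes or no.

yes

n − 1 = 160 = 2^5 · 5, so s = 5 and d = 5.
Repeated squaring mod 161: 23^1 ≡ 23, 23^2 ≡ 46, 23^4 ≡ 23.
5 = 4 + 1, so 23^5 ≡ 23·23 ≡ 46 (mod 161).
x_0 = 23^5 mod 161 = 46.
x_0 is neither 1 nor 160, so continue squaring.
x_1 = 46^2 mod 161 = 23.
x_2 = 23^2 mod 161 = 46.
x_3 = 46^2 mod 161 = 23.
x_4 = 23^2 mod 161 = 46.
Reached i = s−1 = 4 without hitting −1: 23 is a Miller–Rabin witness and 161 is composite.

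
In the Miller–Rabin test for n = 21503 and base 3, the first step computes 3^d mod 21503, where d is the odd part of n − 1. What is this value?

1

n − 1 = 21502 = 2^1 · 10751, so s = 1 and d = 10751.
3^10751 mod 21503 = 1.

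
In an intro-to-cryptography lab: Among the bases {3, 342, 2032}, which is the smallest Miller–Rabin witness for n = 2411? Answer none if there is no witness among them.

n − 1 = 2410 = 2^1 · 1205, so s = 1 and d = 1205.
Base 3: x_0 = 3^1205 mod 2411 = 1. x_0 = 1, so 3 is not a witness.
Base 342: x_0 = 342^1205 mod 2411 = 1. x_0 = 1, so 342 is not a witness.
Base 2032: x_0 = 2032^1205 mod 2411 = 1. x_0 = 1, so 2032 is not a witness.
No listed base is a witness for 2411.

none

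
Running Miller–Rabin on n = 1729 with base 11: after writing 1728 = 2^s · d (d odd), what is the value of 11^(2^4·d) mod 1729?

1

n − 1 = 1728 = 2^6 · 27, so s = 6 and d = 27.
x_0 = 11^27 mod 1729 = 1331.
x_1 = 1331^2 mod 1729 = 1065.
x_2 = 1065^2 mod 1729 = 1.
x_3 = 1^2 mod 1729 = 1.
x_4 = 1^2 mod 1729 = 1.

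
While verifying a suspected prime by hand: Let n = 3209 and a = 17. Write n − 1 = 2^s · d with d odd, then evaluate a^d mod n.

n − 1 = 3208 = 2^3 · 401, so s = 3 and d = 401.
Repeated squaring mod 3209: 17^1 ≡ 17, 17^2 ≡ 289, 17^4 ≡ 87, 17^8 ≡ 1151, 17^16 ≡ 2693, 17^32 ≡ 3118, 17^64 ≡ 1863, 17^128 ≡ 1840, 17^256 ≡ 105.
401 = 256 + 128 + 16 + 1, so 17^401 ≡ 105·1840·2693·17 ≡ 2725 (mod 3209).

2725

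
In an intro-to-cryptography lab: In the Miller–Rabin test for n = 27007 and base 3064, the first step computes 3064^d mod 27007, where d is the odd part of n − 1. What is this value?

n − 1 = 27006 = 2^1 · 13503, so s = 1 and d = 13503.
Repeated squaring mod 27007: 3064^1 ≡ 3064, 3064^2 ≡ 16667, 3064^4 ≡ 21894, 3064^8 ≡ 27000, 3064^16 ≡ 49, 3064^32 ≡ 2401, 3064^64 ≡ 12310, 3064^128 ≡ 26830, 3064^256 ≡ 4322, 3064^512 ≡ 17847, 3064^1024 ≡ 21858, 3064^2048 ≡ 18334, 3064^4096 ≡ 6434, 3064^8192 ≡ 21632.
13503 = 8192 + 4096 + 1024 + 128 + 32 + 16 + 8 + 4 + 2 + 1, so 3064^13503 ≡ 21632·6434·21858·26830·2401·49·27000·21894·16667·3064 ≡ 23234 (mod 27007).

23234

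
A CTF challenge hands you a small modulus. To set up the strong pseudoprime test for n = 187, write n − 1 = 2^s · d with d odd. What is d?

Halving: 186 → 93; 93 is odd.
So 186 = 2^1 · 93.

93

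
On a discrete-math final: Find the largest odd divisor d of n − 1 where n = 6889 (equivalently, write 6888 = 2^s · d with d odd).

Halving: 6888 → 3444 → 1722 → 861; 861 is odd.
So 6888 = 2^3 · 861.

861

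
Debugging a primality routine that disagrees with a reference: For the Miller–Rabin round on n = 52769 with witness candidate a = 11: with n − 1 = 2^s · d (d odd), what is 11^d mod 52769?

n − 1 = 52768 = 2^5 · 1649, so s = 5 and d = 1649.
Repeated squaring mod 52769: 11^1 ≡ 11, 11^2 ≡ 121, 11^4 ≡ 14641, 11^8 ≡ 11203, 11^16 ≡ 22527, 11^32 ≡ 39025, 11^64 ≡ 37285, 11^128 ≡ 24689, 11^256 ≡ 12002, 11^512 ≡ 41403, 11^1024 ≡ 7444.
1649 = 1024 + 512 + 64 + 32 + 16 + 1, so 11^1649 ≡ 7444·41403·37285·39025·22527·11 ≡ 44623 (mod 52769).

44623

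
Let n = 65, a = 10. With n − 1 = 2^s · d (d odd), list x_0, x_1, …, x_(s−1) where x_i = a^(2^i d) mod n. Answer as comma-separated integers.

n − 1 = 64 = 2^6 · 1, so s = 6 and d = 1.
x_0 = 10^1 mod 65 = 10.
x_1 = 10^2 mod 65 = 35.
x_2 = 35^2 mod 65 = 55.
x_3 = 55^2 mod 65 = 35.
x_4 = 35^2 mod 65 = 55.
x_5 = 55^2 mod 65 = 35.

10, 35, 55, 35, 55, 35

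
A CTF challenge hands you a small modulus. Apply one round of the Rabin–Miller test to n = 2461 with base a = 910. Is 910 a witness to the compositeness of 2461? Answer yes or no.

n − 1 = 2460 = 2^2 · 615, so s = 2 and d = 615.
x_0 = 910^615 mod 2461 = 1557.
x_0 is neither 1 nor 2460, so continue squaring.
x_1 = 1557^2 mod 2461 = 164.
Reached i = s−1 = 1 without hitting −1: 910 is a Miller–Rabin witness and 2461 is composite.

yes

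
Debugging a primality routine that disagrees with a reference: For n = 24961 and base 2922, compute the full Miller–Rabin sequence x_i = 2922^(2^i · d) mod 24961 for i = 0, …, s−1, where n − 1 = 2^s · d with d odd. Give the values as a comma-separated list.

n − 1 = 24960 = 2^7 · 195, so s = 7 and d = 195.
x_0 = 2922^195 mod 24961 = 24945.
x_1 = 24945^2 mod 24961 = 256.
x_2 = 256^2 mod 24961 = 15614.
x_3 = 15614^2 mod 24961 = 2909.
x_4 = 2909^2 mod 24961 = 502.
x_5 = 502^2 mod 24961 = 2394.
x_6 = 2394^2 mod 24961 = 15167.

24945, 256, 15614, 2909, 502, 2394, 15167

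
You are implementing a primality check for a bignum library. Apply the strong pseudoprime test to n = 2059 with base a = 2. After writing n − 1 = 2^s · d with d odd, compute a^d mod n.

1119

n − 1 = 2058 = 2^1 · 1029, so s = 1 and d = 1029.
By repeated squaring, 2^1029 ≡ 1119 (mod 2059).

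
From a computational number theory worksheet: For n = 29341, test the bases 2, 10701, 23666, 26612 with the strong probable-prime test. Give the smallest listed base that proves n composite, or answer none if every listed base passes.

n − 1 = 29340 = 2^2 · 7335, so s = 2 and d = 7335.
Base 2: x_0 = 2^7335 mod 29341 = 26424. x_0 is neither 1 nor 29340, so continue squaring. x_1 = 26424^2 mod 29341 = 29340. x_1 ≡ −1, so 2 is not a witness.
Base 10701: x_0 = 10701^7335 mod 29341 = 18494. x_0 is neither 1 nor 29340, so continue squaring. x_1 = 18494^2 mod 29341 = 29340. x_1 ≡ −1, so 10701 is not a witness.
Base 23666: x_0 = 23666^7335 mod 29341 = 7431. x_0 is neither 1 nor 29340, so continue squaring. x_1 = 7431^2 mod 29341 = 29340. x_1 ≡ −1, so 23666 is not a witness.
Base 26612: x_0 = 26612^7335 mod 29341 = 1. x_0 = 1, so 26612 is not a witness.
No listed base is a witness for 29341.

none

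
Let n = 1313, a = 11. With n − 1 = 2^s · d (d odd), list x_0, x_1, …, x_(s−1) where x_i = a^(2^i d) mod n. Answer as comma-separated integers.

n − 1 = 1312 = 2^5 · 41, so s = 5 and d = 41.
x_0 = 11^41 mod 1313 = 540.
x_1 = 540^2 mod 1313 = 114.
x_2 = 114^2 mod 1313 = 1179.
x_3 = 1179^2 mod 1313 = 887.
x_4 = 887^2 mod 1313 = 282.

540, 114, 1179, 887, 282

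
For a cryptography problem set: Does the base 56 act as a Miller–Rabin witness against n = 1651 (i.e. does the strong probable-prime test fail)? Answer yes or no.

n − 1 = 1650 = 2^1 · 825, so s = 1 and d = 825.
x_0 = 56^825 mod 1651 = 1026.
x_0 ∉ {1, 1650} and s = 1, so 56 is a Miller–Rabin witness and 1651 is composite.

yes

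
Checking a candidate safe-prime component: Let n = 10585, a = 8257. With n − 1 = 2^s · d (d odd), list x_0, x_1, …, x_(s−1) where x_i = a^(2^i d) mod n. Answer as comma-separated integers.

n − 1 = 10584 = 2^3 · 1323, so s = 3 and d = 1323.
x_0 = 8257^1323 mod 10585 = 7958.
x_1 = 7958^2 mod 10585 = 10294.
x_2 = 10294^2 mod 10585 = 1.

7958, 10294, 1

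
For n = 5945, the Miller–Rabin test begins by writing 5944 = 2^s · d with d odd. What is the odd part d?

Halving: 5944 → 2972 → 1486 → 743; 743 is odd.
So 5944 = 2^3 · 743.

743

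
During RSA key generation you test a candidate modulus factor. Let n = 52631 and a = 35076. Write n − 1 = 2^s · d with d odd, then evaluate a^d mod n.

n − 1 = 52630 = 2^1 · 26315, so s = 1 and d = 26315.
35076^26315 mod 52631 = 52630.

52630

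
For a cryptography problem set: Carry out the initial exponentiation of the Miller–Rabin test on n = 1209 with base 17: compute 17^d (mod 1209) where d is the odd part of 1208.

n − 1 = 1208 = 2^3 · 151, so s = 3 and d = 151.
Repeated squaring mod 1209: 17^1 ≡ 17, 17^2 ≡ 289, 17^4 ≡ 100, 17^8 ≡ 328, 17^16 ≡ 1192, 17^32 ≡ 289, 17^64 ≡ 100, 17^128 ≡ 328.
151 = 128 + 16 + 4 + 2 + 1, so 17^151 ≡ 328·1192·100·289·17 ≡ 17 (mod 1209).

17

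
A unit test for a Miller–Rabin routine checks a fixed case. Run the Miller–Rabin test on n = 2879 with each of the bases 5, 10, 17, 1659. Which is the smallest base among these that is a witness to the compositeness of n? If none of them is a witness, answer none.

n − 1 = 2878 = 2^1 · 1439, so s = 1 and d = 1439.
Base 5: x_0 = 5^1439 mod 2879 = 1. x_0 = 1, so 5 is not a witness.
Base 10: x_0 = 10^1439 mod 2879 = 1. x_0 = 1, so 10 is not a witness.
Base 17: x_0 = 17^1439 mod 2879 = 2878. x_0 = 2878 ≡ −1, so 17 is not a witness.
Base 1659: x_0 = 1659^1439 mod 2879 = 2878. x_0 = 2878 ≡ −1, so 1659 is not a witness.
No listed base is a witness for 2879.

none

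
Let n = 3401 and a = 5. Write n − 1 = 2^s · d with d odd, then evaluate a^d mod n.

2058

n − 1 = 3400 = 2^3 · 425, so s = 3 and d = 425.
5^425 mod 3401 = 2058.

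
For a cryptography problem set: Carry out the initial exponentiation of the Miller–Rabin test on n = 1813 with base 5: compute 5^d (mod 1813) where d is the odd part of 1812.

356

n − 1 = 1812 = 2^2 · 453, so s = 2 and d = 453.
5^453 mod 1813 = 356.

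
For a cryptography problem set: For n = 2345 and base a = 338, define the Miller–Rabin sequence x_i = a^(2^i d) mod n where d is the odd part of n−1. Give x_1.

n − 1 = 2344 = 2^3 · 293, so s = 3 and d = 293.
Repeated squaring mod 2345: 338^1 ≡ 338, 338^2 ≡ 1684, 338^4 ≡ 751, 338^8 ≡ 1201, 338^16 ≡ 226, 338^32 ≡ 1831, 338^64 ≡ 1556, 338^128 ≡ 1096, 338^256 ≡ 576.
293 = 256 + 32 + 4 + 1, so 338^293 ≡ 576·1831·751·338 ≡ 1383 (mod 2345).
x_0 = 1383.
x_1 = 1383^2 mod 2345 = 1514.

1514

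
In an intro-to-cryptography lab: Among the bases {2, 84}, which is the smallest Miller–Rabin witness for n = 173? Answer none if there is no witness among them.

n − 1 = 172 = 2^2 · 43, so s = 2 and d = 43.
Base 2: x_0 = 2^43 mod 173 = 80. x_0 is neither 1 nor 172, so continue squaring. x_1 = 80^2 mod 173 = 172. x_1 ≡ −1, so 2 is not a witness.
Base 84: x_0 = 84^43 mod 173 = 1. x_0 = 1, so 84 is not a witness.
No listed base is a witness for 173.

none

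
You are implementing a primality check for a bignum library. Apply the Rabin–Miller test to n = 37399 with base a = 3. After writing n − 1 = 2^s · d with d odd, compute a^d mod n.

n − 1 = 37398 = 2^1 · 18699, so s = 1 and d = 18699.
3^18699 mod 37399 = 17787.

17787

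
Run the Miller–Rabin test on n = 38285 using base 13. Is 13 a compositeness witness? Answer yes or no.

yes

n − 1 = 38284 = 2^2 · 9571, so s = 2 and d = 9571.
x_0 = 13^9571 mod 38285 = 19357.
x_0 is neither 1 nor 38284, so continue squaring.
x_1 = 19357^2 mod 38285 = 36439.
Reached i = s−1 = 1 without hitting −1: 13 is a Miller–Rabin witness and 38285 is composite.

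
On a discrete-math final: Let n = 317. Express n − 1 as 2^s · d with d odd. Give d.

Halving: 316 → 158 → 79; 79 is odd.
So 316 = 2^2 · 79.

79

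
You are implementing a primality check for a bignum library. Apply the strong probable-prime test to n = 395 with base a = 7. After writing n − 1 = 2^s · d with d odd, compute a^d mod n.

n − 1 = 394 = 2^1 · 197, so s = 1 and d = 197.
Repeated squaring mod 395: 7^1 ≡ 7, 7^2 ≡ 49, 7^4 ≡ 31, 7^8 ≡ 171, 7^16 ≡ 11, 7^32 ≡ 121, 7^64 ≡ 26, 7^128 ≡ 281.
197 = 128 + 64 + 4 + 1, so 7^197 ≡ 281·26·31·7 ≡ 267 (mod 395).

267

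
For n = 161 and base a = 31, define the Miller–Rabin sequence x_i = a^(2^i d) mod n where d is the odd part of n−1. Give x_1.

n − 1 = 160 = 2^5 · 5, so s = 5 and d = 5.
x_0 = 31^5 mod 161 = 131.
x_1 = 131^2 mod 161 = 95.

95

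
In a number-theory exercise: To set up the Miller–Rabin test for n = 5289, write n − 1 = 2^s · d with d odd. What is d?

Halving: 5288 → 2644 → 1322 → 661; 661 is odd.
So 5288 = 2^3 · 661.

661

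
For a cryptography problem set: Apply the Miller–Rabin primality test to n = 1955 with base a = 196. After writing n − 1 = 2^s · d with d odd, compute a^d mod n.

1131

n − 1 = 1954 = 2^1 · 977, so s = 1 and d = 977.
196^977 mod 1955 = 1131.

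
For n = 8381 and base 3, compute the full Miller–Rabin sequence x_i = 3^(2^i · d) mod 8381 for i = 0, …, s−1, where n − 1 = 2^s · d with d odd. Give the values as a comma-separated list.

n − 1 = 8380 = 2^2 · 2095, so s = 2 and d = 2095.
x_0 = 3^2095 mod 8381 = 7809.
x_1 = 7809^2 mod 8381 = 325.

7809, 325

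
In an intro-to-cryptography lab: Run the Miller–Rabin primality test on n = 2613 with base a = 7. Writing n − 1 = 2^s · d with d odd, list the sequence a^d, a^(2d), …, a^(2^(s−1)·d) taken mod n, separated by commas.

n − 1 = 2612 = 2^2 · 653, so s = 2 and d = 653.
x_0 = 7^653 mod 2613 = 1324.
x_1 = 1324^2 mod 2613 = 2266.

1324, 2266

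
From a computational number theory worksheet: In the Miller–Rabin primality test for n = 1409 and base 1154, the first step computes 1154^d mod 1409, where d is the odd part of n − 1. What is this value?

1074

n − 1 = 1408 = 2^7 · 11, so s = 7 and d = 11.
Repeated squaring mod 1409: 1154^1 ≡ 1154, 1154^2 ≡ 211, 1154^4 ≡ 842, 1154^8 ≡ 237.
11 = 8 + 2 + 1, so 1154^11 ≡ 237·211·1154 ≡ 1074 (mod 1409).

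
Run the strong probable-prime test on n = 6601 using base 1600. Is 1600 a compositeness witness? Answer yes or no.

n − 1 = 6600 = 2^3 · 825, so s = 3 and d = 825.
x_0 = 1600^825 mod 6601 = 1.
x_0 = 1, so 1600 is not a witness.

no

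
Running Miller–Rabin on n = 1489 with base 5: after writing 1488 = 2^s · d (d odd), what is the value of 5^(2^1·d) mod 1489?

1488

n − 1 = 1488 = 2^4 · 93, so s = 4 and d = 93.
x_0 = 5^93 mod 1489 = 225.
x_1 = 225^2 mod 1489 = 1488.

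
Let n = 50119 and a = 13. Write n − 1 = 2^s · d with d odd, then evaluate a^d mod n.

1

n − 1 = 50118 = 2^1 · 25059, so s = 1 and d = 25059.
By repeated squaring, 13^25059 ≡ 1 (mod 50119).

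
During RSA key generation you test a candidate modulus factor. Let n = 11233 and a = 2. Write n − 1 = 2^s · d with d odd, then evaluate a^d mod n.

n − 1 = 11232 = 2^5 · 351, so s = 5 and d = 351.
2^351 mod 11233 = 7114.

7114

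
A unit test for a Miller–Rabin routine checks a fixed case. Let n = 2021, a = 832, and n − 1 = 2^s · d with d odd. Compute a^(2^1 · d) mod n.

n − 1 = 2020 = 2^2 · 505, so s = 2 and d = 505.
x_0 = 832^505 mod 2021 = 574.
x_1 = 574^2 mod 2021 = 53.

53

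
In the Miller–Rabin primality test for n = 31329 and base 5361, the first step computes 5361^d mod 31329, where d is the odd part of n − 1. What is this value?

26334

n − 1 = 31328 = 2^5 · 979, so s = 5 and d = 979.
5361^979 mod 31329 = 26334.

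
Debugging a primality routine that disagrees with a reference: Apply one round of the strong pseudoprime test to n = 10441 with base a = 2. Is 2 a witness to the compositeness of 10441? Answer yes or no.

yes

n − 1 = 10440 = 2^3 · 1305, so s = 3 and d = 1305.
x_0 = 2^1305 mod 10441 = 350.
x_0 is neither 1 nor 10440, so continue squaring.
x_1 = 350^2 mod 10441 = 7649.
x_2 = 7649^2 mod 10441 = 6278.
Reached i = s−1 = 2 without hitting −1: 2 is a Miller–Rabin witness and 10441 is composite.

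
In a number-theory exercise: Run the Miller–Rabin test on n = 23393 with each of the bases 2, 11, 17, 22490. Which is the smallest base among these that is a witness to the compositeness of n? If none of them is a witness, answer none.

2

n − 1 = 23392 = 2^5 · 731, so s = 5 and d = 731.
Base 2: x_0 = 2^731 mod 23393 = 7544. x_0 is neither 1 nor 23392, so continue squaring. x_1 = 7544^2 mod 23393 = 20160. x_2 = 20160^2 mod 23393 = 19011. x_3 = 19011^2 mod 23393 = 19664. x_4 = 19664^2 mod 23393 = 9999. Reached i = s−1 = 4 without hitting −1: 2 is a Miller–Rabin witness and 23393 is composite.
Base 11: x_0 = 11^731 mod 23393 = 22104. x_0 is neither 1 nor 23392, so continue squaring. x_1 = 22104^2 mod 23393 = 618. x_2 = 618^2 mod 23393 = 7636. x_3 = 7636^2 mod 23393 = 13140. x_4 = 13140^2 mod 23393 = 19260. Reached i = s−1 = 4 without hitting −1: 11 is a Miller–Rabin witness and 23393 is composite.
Base 17: x_0 = 17^731 mod 23393 = 2228. x_0 is neither 1 nor 23392, so continue squaring. x_1 = 2228^2 mod 23393 = 4668. x_2 = 4668^2 mod 23393 = 11341. x_3 = 11341^2 mod 23393 = 3567. x_4 = 3567^2 mod 23393 = 21090. Reached i = s−1 = 4 without hitting −1: 17 is a Miller–Rabin witness and 23393 is composite.
Base 22490: x_0 = 22490^731 mod 23393 = 13161. x_0 is neither 1 nor 23392, so continue squaring. x_1 = 13161^2 mod 23393 = 10149. x_2 = 10149^2 mod 23393 = 2822. x_3 = 2822^2 mod 23393 = 10064. x_4 = 10064^2 mod 23393 = 15799. Reached i = s−1 = 4 without hitting −1: 22490 is a Miller–Rabin witness and 23393 is composite.
The smallest witness among the given bases is 2.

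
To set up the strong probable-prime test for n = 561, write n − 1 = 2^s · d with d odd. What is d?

Halving: 560 → 280 → 140 → 70 → 35; 35 is odd.
So 560 = 2^4 · 35.

35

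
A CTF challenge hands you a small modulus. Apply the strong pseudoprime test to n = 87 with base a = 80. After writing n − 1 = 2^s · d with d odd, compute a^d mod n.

n − 1 = 86 = 2^1 · 43, so s = 1 and d = 43.
80^43 mod 87 = 80.

80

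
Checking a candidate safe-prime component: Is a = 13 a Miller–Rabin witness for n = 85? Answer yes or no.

n − 1 = 84 = 2^2 · 21, so s = 2 and d = 21.
By repeated squaring, 13^21 ≡ 13 (mod 85).
x_0 = 13^21 mod 85 = 13.
x_0 is neither 1 nor 84, so continue squaring.
x_1 = 13^2 mod 85 = 84.
x_1 ≡ −1, so 13 is not a witness.

no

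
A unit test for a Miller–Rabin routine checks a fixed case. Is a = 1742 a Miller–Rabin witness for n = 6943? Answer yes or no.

no

n − 1 = 6942 = 2^1 · 3471, so s = 1 and d = 3471.
Repeated squaring mod 6943: 1742^1 ≡ 1742, 1742^2 ≡ 473, 1742^4 ≡ 1553, 1742^8 ≡ 2588, 1742^16 ≡ 4692, 1742^32 ≡ 5554, 1742^64 ≡ 6110, 1742^128 ≡ 6532, 1742^256 ≡ 2289, 1742^512 ≡ 4499, 1742^1024 ≡ 2156, 1742^2048 ≡ 3469.
3471 = 2048 + 1024 + 256 + 128 + 8 + 4 + 2 + 1, so 1742^3471 ≡ 3469·2156·2289·6532·2588·1553·473·1742 ≡ 1 (mod 6943).
x_0 = 1742^3471 mod 6943 = 1.
x_0 = 1, so 1742 is not a witness.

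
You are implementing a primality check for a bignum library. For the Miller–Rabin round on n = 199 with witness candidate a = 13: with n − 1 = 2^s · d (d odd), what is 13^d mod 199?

1

n − 1 = 198 = 2^1 · 99, so s = 1 and d = 99.
13^99 mod 199 = 1.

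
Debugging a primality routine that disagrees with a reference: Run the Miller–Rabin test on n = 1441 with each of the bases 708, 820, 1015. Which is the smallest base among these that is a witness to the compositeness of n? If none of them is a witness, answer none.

n − 1 = 1440 = 2^5 · 45, so s = 5 and d = 45.
Base 708: x_0 = 708^45 mod 1441 = 1. x_0 = 1, so 708 is not a witness.
Base 820: x_0 = 820^45 mod 1441 = 1110. x_0 is neither 1 nor 1440, so continue squaring. x_1 = 1110^2 mod 1441 = 45. x_2 = 45^2 mod 1441 = 584. x_3 = 584^2 mod 1441 = 980. x_4 = 980^2 mod 1441 = 694. Reached i = s−1 = 4 without hitting −1: 820 is a Miller–Rabin witness and 1441 is composite.
Base 1015: x_0 = 1015^45 mod 1441 = 309. x_0 is neither 1 nor 1440, so continue squaring. x_1 = 309^2 mod 1441 = 375. x_2 = 375^2 mod 1441 = 848. x_3 = 848^2 mod 1441 = 45. x_4 = 45^2 mod 1441 = 584. Reached i = s−1 = 4 without hitting −1: 1015 is a Miller–Rabin witness and 1441 is composite.
The smallest witness among the given bases is 820.

820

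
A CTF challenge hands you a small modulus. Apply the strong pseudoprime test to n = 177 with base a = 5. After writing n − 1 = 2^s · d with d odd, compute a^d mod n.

n − 1 = 176 = 2^4 · 11, so s = 4 and d = 11.
5^11 mod 177 = 20.

20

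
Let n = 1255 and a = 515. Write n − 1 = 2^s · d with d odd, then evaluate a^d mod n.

n − 1 = 1254 = 2^1 · 627, so s = 1 and d = 627.
Repeated squaring mod 1255: 515^1 ≡ 515, 515^2 ≡ 420, 515^4 ≡ 700, 515^8 ≡ 550, 515^16 ≡ 45, 515^32 ≡ 770, 515^64 ≡ 540, 515^128 ≡ 440, 515^256 ≡ 330, 515^512 ≡ 970.
627 = 512 + 64 + 32 + 16 + 2 + 1, so 515^627 ≡ 970·540·770·45·420·515 ≡ 420 (mod 1255).

420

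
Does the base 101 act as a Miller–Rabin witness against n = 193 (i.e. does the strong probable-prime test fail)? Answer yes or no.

n − 1 = 192 = 2^6 · 3, so s = 6 and d = 3.
x_0 = 101^3 mod 193 = 67.
x_0 is neither 1 nor 192, so continue squaring.
x_1 = 67^2 mod 193 = 50.
x_2 = 50^2 mod 193 = 184.
x_3 = 184^2 mod 193 = 81.
x_4 = 81^2 mod 193 = 192.
x_4 ≡ −1, so 101 is not a witness.

no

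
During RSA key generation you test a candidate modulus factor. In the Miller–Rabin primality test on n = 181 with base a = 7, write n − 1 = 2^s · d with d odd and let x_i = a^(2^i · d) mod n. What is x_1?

n − 1 = 180 = 2^2 · 45, so s = 2 and d = 45.
Repeated squaring mod 181: 7^1 ≡ 7, 7^2 ≡ 49, 7^4 ≡ 48, 7^8 ≡ 132, 7^16 ≡ 48, 7^32 ≡ 132.
45 = 32 + 8 + 4 + 1, so 7^45 ≡ 132·132·48·7 ≡ 19 (mod 181).
x_0 = 19.
x_1 = 19^2 mod 181 = 180.

180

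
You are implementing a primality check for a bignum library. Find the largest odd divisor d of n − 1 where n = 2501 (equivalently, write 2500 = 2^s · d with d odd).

625

Halving: 2500 → 1250 → 625; 625 is odd.
So 2500 = 2^2 · 625.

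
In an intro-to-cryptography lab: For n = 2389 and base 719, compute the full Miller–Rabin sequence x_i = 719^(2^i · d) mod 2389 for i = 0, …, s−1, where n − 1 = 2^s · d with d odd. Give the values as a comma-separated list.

n − 1 = 2388 = 2^2 · 597, so s = 2 and d = 597.
x_0 = 719^597 mod 2389 = 2388.
x_1 = 2388^2 mod 2389 = 1.

2388, 1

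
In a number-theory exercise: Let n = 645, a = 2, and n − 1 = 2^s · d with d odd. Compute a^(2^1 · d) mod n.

259

n − 1 = 644 = 2^2 · 161, so s = 2 and d = 161.
x_0 = 2^161 mod 645 = 257.
x_1 = 257^2 mod 645 = 259.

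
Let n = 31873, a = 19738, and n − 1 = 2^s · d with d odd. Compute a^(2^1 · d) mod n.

n − 1 = 31872 = 2^7 · 249, so s = 7 and d = 249.
x_0 = 19738^249 mod 31873 = 250.
x_1 = 250^2 mod 31873 = 30627.

30627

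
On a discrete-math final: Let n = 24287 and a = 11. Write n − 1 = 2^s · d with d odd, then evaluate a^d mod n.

n − 1 = 24286 = 2^1 · 12143, so s = 1 and d = 12143.
11^12143 mod 24287 = 6464.

6464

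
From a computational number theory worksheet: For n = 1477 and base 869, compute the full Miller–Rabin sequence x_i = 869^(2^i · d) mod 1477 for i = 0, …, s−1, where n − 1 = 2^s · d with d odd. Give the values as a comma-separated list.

547, 855

n − 1 = 1476 = 2^2 · 369, so s = 2 and d = 369.
x_0 = 869^369 mod 1477 = 547.
x_1 = 547^2 mod 1477 = 855.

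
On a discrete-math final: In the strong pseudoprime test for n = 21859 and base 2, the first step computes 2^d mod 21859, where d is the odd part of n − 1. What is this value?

n − 1 = 21858 = 2^1 · 10929, so s = 1 and d = 10929.
2^10929 mod 21859 = 21858.

21858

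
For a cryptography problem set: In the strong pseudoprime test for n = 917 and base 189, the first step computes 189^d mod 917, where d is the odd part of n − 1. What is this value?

847

n − 1 = 916 = 2^2 · 229, so s = 2 and d = 229.
Repeated squaring mod 917: 189^1 ≡ 189, 189^2 ≡ 875, 189^4 ≡ 847, 189^8 ≡ 315, 189^16 ≡ 189, 189^32 ≡ 875, 189^64 ≡ 847, 189^128 ≡ 315.
229 = 128 + 64 + 32 + 4 + 1, so 189^229 ≡ 315·847·875·847·189 ≡ 847 (mod 917).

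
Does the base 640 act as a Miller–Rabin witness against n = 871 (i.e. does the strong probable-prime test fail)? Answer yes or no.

no

n − 1 = 870 = 2^1 · 435, so s = 1 and d = 435.
x_0 = 640^435 mod 871 = 1.
x_0 = 1, so 640 is not a witness.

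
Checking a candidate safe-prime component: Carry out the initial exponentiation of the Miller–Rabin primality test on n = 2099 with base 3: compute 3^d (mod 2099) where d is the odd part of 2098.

n − 1 = 2098 = 2^1 · 1049, so s = 1 and d = 1049.
3^1049 mod 2099 = 1.

1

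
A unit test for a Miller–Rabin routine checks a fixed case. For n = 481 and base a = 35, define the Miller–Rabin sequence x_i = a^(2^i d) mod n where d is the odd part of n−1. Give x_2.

417

n − 1 = 480 = 2^5 · 15, so s = 5 and d = 15.
x_0 = 35^15 mod 481 = 14.
x_1 = 14^2 mod 481 = 196.
x_2 = 196^2 mod 481 = 417.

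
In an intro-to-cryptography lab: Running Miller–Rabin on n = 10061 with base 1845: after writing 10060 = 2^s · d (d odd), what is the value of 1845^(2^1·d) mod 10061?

1

n − 1 = 10060 = 2^2 · 2515, so s = 2 and d = 2515.
Repeated squaring mod 10061: 1845^1 ≡ 1845, 1845^2 ≡ 3407, 1845^4 ≡ 7316, 1845^8 ≡ 9397, 1845^16 ≡ 8273, 1845^32 ≡ 7607, 1845^64 ≡ 5638, 1845^128 ≡ 4345, 1845^256 ≡ 4589, 1845^512 ≡ 1248, 1845^1024 ≡ 8110, 1845^2048 ≡ 3343.
2515 = 2048 + 256 + 128 + 64 + 16 + 2 + 1, so 1845^2515 ≡ 3343·4589·4345·5638·8273·3407·1845 ≡ 1 (mod 10061).
x_0 = 1.
x_1 = 1^2 mod 10061 = 1.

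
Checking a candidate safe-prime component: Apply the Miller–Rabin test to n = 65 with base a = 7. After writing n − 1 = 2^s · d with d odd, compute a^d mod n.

7

n − 1 = 64 = 2^6 · 1, so s = 6 and d = 1.
7^1 mod 65 = 7.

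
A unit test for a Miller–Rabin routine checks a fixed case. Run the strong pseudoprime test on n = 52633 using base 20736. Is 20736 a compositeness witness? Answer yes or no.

n − 1 = 52632 = 2^3 · 6579, so s = 3 and d = 6579.
x_0 = 20736^6579 mod 52633 = 1.
x_0 = 1, so 20736 is not a witness.

no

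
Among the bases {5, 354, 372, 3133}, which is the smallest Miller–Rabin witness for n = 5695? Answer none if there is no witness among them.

n − 1 = 5694 = 2^1 · 2847, so s = 1 and d = 2847.
Base 5: x_0 = 5^2847 mod 5695 = 75. x_0 ∉ {1, 5694} and s = 1, so 5 is a Miller–Rabin witness and 5695 is composite.
Base 354: x_0 = 354^2847 mod 5695 = 1354. x_0 ∉ {1, 5694} and s = 1, so 354 is a Miller–Rabin witness and 5695 is composite.
Base 372: x_0 = 372^2847 mod 5695 = 4088. x_0 ∉ {1, 5694} and s = 1, so 372 is a Miller–Rabin witness and 5695 is composite.
Base 3133: x_0 = 3133^2847 mod 5695 = 3492. x_0 ∉ {1, 5694} and s = 1, so 3133 is a Miller–Rabin witness and 5695 is composite.
The smallest witness among the given bases is 5.

5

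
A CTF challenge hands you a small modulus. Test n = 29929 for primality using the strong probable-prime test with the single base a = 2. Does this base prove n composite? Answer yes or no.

yes

n − 1 = 29928 = 2^3 · 3741, so s = 3 and d = 3741.
x_0 = 2^3741 mod 29929 = 8051.
x_0 is neither 1 nor 29928, so continue squaring.
x_1 = 8051^2 mod 29929 = 22316.
x_2 = 22316^2 mod 29929 = 15225.
Reached i = s−1 = 2 without hitting −1: 2 is a Miller–Rabin witness and 29929 is composite.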